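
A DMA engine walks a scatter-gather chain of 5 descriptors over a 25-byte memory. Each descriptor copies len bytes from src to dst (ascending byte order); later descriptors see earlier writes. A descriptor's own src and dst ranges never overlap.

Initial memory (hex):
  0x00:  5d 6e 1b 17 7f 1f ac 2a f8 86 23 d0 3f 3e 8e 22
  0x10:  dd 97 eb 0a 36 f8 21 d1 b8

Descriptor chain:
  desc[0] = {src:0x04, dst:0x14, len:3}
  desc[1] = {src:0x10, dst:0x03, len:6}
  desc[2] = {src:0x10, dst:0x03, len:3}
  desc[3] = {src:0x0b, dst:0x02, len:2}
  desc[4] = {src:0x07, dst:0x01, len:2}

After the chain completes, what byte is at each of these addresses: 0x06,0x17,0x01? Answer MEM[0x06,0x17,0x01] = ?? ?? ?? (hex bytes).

[0] 0x04->0x14 len=3 : 7f 1f ac
[1] 0x10->0x03 len=6 : dd 97 eb 0a 7f 1f
[2] 0x10->0x03 len=3 : dd 97 eb
[3] 0x0b->0x02 len=2 : d0 3f
[4] 0x07->0x01 len=2 : 7f 1f
query mem[0x06]=0x0a, mem[0x17]=0xd1, mem[0x01]=0x7f

MEM[0x06,0x17,0x01] = 0a d1 7f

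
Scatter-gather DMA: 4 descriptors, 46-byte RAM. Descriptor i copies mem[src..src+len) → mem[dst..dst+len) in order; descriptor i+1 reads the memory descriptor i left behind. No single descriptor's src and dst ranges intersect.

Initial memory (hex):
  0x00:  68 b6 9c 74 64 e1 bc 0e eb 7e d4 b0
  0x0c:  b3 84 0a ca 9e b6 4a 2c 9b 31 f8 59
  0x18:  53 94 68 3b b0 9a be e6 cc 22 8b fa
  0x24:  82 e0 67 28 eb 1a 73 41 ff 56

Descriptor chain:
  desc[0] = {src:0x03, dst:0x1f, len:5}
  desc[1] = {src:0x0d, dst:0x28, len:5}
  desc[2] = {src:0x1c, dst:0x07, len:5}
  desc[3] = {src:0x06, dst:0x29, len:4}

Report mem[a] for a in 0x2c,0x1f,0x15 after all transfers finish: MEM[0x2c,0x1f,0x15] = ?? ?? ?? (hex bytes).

MEM[0x2c,0x1f,0x15] = be 74 31

[0] 0x03->0x1f len=5 : 74 64 e1 bc 0e
[1] 0x0d->0x28 len=5 : 84 0a ca 9e b6
[2] 0x1c->0x07 len=5 : b0 9a be 74 64
[3] 0x06->0x29 len=4 : bc b0 9a be
query mem[0x2c]=0xbe, mem[0x1f]=0x74, mem[0x15]=0x31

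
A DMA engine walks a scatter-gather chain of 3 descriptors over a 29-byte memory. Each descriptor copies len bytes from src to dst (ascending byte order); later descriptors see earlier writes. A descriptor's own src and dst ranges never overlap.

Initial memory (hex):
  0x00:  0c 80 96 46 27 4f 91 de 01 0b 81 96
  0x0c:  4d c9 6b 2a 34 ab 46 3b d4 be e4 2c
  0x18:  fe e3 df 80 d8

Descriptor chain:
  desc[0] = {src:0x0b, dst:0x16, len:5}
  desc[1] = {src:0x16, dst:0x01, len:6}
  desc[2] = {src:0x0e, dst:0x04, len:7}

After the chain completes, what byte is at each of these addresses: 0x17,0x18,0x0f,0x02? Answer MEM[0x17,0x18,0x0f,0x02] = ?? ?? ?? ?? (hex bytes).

[0] 0x0b->0x16 len=5 : 96 4d c9 6b 2a
[1] 0x16->0x01 len=6 : 96 4d c9 6b 2a 80
[2] 0x0e->0x04 len=7 : 6b 2a 34 ab 46 3b d4
query mem[0x17]=0x4d, mem[0x18]=0xc9, mem[0x0f]=0x2a, mem[0x02]=0x4d

MEM[0x17,0x18,0x0f,0x02] = 4d c9 2a 4d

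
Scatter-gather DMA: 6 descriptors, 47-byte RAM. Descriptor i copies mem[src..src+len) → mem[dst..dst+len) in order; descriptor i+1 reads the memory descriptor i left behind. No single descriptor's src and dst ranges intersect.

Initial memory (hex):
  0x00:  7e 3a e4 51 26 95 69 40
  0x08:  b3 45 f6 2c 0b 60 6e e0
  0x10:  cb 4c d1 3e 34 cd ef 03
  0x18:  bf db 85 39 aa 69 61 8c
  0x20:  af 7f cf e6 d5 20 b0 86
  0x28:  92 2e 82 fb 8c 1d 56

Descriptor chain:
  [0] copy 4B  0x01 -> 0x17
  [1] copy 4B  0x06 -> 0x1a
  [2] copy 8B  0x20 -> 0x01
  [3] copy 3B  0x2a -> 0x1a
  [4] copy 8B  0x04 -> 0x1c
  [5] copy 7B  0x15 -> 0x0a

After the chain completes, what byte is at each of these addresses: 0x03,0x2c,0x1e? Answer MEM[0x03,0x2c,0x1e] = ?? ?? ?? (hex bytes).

  after D0: wrote 4B at 0x17 = 3ae45126
  after D1: wrote 4B at 0x1a = 6940b345
  after D2: wrote 8B at 0x01 = af7fcfe6d520b086
  after D3: wrote 3B at 0x1a = 82fb8c
  after D4: wrote 8B at 0x1c = e6d520b08645f62c
  after D5: wrote 7B at 0x0a = cdef3ae45182fb
query mem[0x03]=0xcf, mem[0x2c]=0x8c, mem[0x1e]=0x20

MEM[0x03,0x2c,0x1e] = cf 8c 20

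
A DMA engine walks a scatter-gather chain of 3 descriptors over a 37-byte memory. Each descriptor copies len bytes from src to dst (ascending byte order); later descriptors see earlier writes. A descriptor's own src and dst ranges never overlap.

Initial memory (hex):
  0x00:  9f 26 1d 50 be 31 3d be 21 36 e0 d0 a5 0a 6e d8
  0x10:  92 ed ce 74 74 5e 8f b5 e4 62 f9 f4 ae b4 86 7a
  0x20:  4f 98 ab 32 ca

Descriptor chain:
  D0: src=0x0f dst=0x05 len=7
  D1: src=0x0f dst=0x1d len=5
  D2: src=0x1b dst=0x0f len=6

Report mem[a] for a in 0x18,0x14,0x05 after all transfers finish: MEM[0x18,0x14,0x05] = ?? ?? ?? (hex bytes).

MEM[0x18,0x14,0x05] = e4 ce d8

[0] 0x0f->0x05 len=7 : d8 92 ed ce 74 74 5e
[1] 0x0f->0x1d len=5 : d8 92 ed ce 74
[2] 0x1b->0x0f len=6 : f4 ae d8 92 ed ce
query mem[0x18]=0xe4, mem[0x14]=0xce, mem[0x05]=0xd8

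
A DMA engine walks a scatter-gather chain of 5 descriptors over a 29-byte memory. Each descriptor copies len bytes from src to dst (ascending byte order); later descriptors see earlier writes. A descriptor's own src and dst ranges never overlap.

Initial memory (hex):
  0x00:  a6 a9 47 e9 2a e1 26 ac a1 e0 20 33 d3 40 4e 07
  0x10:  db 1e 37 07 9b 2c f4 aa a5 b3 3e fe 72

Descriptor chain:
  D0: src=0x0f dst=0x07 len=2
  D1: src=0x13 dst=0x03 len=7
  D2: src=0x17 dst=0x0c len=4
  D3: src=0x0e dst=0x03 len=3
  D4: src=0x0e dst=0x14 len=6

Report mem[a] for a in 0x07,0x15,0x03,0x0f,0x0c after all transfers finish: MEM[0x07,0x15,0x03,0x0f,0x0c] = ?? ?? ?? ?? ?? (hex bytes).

MEM[0x07,0x15,0x03,0x0f,0x0c] = aa 3e b3 3e aa

D0: mem[0x07..0x08] <- [07 db]
D1: mem[0x03..0x09] <- [07 9b 2c f4 aa a5 b3]
D2: mem[0x0c..0x0f] <- [aa a5 b3 3e]
D3: mem[0x03..0x05] <- [b3 3e db]
D4: mem[0x14..0x19] <- [b3 3e db 1e 37 07]
query mem[0x07]=0xaa, mem[0x15]=0x3e, mem[0x03]=0xb3, mem[0x0f]=0x3e, mem[0x0c]=0xaa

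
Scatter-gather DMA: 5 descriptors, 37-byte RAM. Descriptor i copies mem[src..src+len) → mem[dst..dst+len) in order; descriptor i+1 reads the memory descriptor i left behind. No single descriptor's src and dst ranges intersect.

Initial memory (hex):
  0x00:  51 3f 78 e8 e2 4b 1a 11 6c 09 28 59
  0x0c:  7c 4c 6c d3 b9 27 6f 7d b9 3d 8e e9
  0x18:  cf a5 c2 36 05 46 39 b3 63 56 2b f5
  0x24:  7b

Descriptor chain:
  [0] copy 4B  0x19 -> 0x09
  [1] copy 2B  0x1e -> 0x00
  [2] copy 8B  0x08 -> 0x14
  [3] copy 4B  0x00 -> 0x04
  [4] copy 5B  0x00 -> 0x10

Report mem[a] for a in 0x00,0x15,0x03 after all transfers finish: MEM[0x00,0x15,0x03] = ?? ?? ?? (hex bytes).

MEM[0x00,0x15,0x03] = 39 a5 e8

  after D0: wrote 4B at 0x09 = a5c23605
  after D1: wrote 2B at 0x00 = 39b3
  after D2: wrote 8B at 0x14 = 6ca5c236054c6cd3
  after D3: wrote 4B at 0x04 = 39b378e8
  after D4: wrote 5B at 0x10 = 39b378e839
query mem[0x00]=0x39, mem[0x15]=0xa5, mem[0x03]=0xe8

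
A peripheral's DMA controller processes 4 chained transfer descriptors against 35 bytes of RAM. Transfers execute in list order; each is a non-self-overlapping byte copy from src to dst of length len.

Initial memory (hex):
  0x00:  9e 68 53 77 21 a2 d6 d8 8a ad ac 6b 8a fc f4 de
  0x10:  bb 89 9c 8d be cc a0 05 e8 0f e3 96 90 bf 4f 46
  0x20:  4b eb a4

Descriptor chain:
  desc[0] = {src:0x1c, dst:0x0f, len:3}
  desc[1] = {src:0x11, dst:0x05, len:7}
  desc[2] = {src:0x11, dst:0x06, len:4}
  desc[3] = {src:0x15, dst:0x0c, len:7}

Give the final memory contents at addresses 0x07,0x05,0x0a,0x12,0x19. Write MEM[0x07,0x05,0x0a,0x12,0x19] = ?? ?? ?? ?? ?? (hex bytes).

MEM[0x07,0x05,0x0a,0x12,0x19] = 9c 4f a0 96 0f

  after D0: wrote 3B at 0x0f = 90bf4f
  after D1: wrote 7B at 0x05 = 4f9c8dbecca005
  after D2: wrote 4B at 0x06 = 4f9c8dbe
  after D3: wrote 7B at 0x0c = cca005e80fe396
query mem[0x07]=0x9c, mem[0x05]=0x4f, mem[0x0a]=0xa0, mem[0x12]=0x96, mem[0x19]=0x0f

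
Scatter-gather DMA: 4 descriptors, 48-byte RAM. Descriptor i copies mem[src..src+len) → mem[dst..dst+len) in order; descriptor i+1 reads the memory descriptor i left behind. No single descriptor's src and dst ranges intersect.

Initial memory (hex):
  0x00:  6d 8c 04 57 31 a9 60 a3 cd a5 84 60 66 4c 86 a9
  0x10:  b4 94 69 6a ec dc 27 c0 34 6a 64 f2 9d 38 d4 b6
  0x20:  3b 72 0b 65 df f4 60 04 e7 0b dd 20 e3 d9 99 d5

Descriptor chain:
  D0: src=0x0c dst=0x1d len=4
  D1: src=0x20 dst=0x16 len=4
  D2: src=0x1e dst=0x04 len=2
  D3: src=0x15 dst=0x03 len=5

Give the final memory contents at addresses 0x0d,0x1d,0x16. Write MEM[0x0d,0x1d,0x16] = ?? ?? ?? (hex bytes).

[0] 0x0c->0x1d len=4 : 66 4c 86 a9
[1] 0x20->0x16 len=4 : a9 72 0b 65
[2] 0x1e->0x04 len=2 : 4c 86
[3] 0x15->0x03 len=5 : dc a9 72 0b 65
query mem[0x0d]=0x4c, mem[0x1d]=0x66, mem[0x16]=0xa9

MEM[0x0d,0x1d,0x16] = 4c 66 a9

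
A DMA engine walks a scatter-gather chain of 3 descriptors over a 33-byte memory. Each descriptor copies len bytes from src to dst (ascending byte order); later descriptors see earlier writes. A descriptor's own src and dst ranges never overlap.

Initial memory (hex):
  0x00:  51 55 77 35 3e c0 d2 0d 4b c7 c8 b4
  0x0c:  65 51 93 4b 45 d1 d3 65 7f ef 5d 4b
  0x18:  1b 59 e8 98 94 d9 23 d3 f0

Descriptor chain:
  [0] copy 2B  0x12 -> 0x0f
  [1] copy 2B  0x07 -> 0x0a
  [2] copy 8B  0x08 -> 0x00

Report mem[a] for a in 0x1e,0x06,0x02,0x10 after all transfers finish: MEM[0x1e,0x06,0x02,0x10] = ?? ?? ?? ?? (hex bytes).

D0: mem[0x0f..0x10] <- [d3 65]
D1: mem[0x0a..0x0b] <- [0d 4b]
D2: mem[0x00..0x07] <- [4b c7 0d 4b 65 51 93 d3]
query mem[0x1e]=0x23, mem[0x06]=0x93, mem[0x02]=0x0d, mem[0x10]=0x65

MEM[0x1e,0x06,0x02,0x10] = 23 93 0d 65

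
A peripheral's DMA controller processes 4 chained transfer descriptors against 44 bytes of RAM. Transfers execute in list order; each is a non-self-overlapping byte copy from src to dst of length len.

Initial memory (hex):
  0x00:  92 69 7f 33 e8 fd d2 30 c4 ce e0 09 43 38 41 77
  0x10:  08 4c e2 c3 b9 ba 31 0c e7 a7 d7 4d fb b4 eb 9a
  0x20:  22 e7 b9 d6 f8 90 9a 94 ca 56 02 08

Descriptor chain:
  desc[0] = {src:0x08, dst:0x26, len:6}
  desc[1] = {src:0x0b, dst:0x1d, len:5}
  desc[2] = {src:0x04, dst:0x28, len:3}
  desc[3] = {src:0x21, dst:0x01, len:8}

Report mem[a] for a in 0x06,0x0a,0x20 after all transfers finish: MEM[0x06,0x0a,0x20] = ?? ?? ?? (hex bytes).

[0] 0x08->0x26 len=6 : c4 ce e0 09 43 38
[1] 0x0b->0x1d len=5 : 09 43 38 41 77
[2] 0x04->0x28 len=3 : e8 fd d2
[3] 0x21->0x01 len=8 : 77 b9 d6 f8 90 c4 ce e8
query mem[0x06]=0xc4, mem[0x0a]=0xe0, mem[0x20]=0x41

MEM[0x06,0x0a,0x20] = c4 e0 41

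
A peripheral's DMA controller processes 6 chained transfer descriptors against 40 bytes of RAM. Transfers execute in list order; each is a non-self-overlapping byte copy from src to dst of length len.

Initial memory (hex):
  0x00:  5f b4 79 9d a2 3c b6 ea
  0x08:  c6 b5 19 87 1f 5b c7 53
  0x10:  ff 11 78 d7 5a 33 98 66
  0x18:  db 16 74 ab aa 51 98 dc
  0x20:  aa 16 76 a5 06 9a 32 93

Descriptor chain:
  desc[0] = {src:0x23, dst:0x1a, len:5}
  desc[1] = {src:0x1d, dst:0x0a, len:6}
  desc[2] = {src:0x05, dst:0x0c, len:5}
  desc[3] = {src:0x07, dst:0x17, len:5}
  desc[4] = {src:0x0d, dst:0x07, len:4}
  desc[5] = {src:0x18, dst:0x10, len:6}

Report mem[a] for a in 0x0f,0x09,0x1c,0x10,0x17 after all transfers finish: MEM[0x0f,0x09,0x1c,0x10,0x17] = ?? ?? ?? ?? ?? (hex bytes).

D0: mem[0x1a..0x1e] <- [a5 06 9a 32 93]
D1: mem[0x0a..0x0f] <- [32 93 dc aa 16 76]
D2: mem[0x0c..0x10] <- [3c b6 ea c6 b5]
D3: mem[0x17..0x1b] <- [ea c6 b5 32 93]
D4: mem[0x07..0x0a] <- [b6 ea c6 b5]
D5: mem[0x10..0x15] <- [c6 b5 32 93 9a 32]
query mem[0x0f]=0xc6, mem[0x09]=0xc6, mem[0x1c]=0x9a, mem[0x10]=0xc6, mem[0x17]=0xea

MEM[0x0f,0x09,0x1c,0x10,0x17] = c6 c6 9a c6 ea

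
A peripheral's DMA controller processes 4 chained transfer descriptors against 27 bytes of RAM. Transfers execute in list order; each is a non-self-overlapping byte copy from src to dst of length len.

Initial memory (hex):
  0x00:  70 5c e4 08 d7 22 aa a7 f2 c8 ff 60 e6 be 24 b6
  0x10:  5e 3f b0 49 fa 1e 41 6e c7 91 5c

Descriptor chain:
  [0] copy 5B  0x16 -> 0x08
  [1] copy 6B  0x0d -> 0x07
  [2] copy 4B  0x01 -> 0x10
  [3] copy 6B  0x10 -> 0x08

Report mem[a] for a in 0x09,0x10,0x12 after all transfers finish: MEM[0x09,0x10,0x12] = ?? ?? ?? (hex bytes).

D0: mem[0x08..0x0c] <- [41 6e c7 91 5c]
D1: mem[0x07..0x0c] <- [be 24 b6 5e 3f b0]
D2: mem[0x10..0x13] <- [5c e4 08 d7]
D3: mem[0x08..0x0d] <- [5c e4 08 d7 fa 1e]
query mem[0x09]=0xe4, mem[0x10]=0x5c, mem[0x12]=0x08

MEM[0x09,0x10,0x12] = e4 5c 08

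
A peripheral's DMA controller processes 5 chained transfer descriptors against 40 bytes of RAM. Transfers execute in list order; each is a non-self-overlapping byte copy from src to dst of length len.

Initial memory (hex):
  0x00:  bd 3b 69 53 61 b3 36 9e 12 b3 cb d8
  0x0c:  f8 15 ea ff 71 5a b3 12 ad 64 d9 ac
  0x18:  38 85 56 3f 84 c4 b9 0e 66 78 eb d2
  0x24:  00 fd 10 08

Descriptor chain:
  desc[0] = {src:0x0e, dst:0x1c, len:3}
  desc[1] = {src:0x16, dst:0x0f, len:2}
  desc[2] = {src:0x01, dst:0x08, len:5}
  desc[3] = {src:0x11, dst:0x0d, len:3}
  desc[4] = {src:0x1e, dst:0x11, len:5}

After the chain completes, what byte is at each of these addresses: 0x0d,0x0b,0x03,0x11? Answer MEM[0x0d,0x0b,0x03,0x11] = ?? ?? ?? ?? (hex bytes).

  after D0: wrote 3B at 0x1c = eaff71
  after D1: wrote 2B at 0x0f = d9ac
  after D2: wrote 5B at 0x08 = 3b695361b3
  after D3: wrote 3B at 0x0d = 5ab312
  after D4: wrote 5B at 0x11 = 710e6678eb
query mem[0x0d]=0x5a, mem[0x0b]=0x61, mem[0x03]=0x53, mem[0x11]=0x71

MEM[0x0d,0x0b,0x03,0x11] = 5a 61 53 71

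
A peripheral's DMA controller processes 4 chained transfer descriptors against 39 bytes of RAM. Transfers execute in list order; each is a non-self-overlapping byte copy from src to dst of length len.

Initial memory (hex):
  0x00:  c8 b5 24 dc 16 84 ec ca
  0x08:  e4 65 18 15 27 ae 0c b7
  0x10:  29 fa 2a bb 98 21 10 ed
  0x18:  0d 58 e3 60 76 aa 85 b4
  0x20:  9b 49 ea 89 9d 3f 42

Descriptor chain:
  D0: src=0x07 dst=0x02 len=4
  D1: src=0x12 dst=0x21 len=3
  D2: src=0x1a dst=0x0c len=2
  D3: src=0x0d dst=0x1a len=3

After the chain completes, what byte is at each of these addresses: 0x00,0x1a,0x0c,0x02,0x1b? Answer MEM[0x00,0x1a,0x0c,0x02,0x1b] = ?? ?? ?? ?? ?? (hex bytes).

#0 dst[0x02+4] := {0xca,0xe4,0x65,0x18}
#1 dst[0x21+3] := {0x2a,0xbb,0x98}
#2 dst[0x0c+2] := {0xe3,0x60}
#3 dst[0x1a+3] := {0x60,0x0c,0xb7}
query mem[0x00]=0xc8, mem[0x1a]=0x60, mem[0x0c]=0xe3, mem[0x02]=0xca, mem[0x1b]=0x0c

MEM[0x00,0x1a,0x0c,0x02,0x1b] = c8 60 e3 ca 0c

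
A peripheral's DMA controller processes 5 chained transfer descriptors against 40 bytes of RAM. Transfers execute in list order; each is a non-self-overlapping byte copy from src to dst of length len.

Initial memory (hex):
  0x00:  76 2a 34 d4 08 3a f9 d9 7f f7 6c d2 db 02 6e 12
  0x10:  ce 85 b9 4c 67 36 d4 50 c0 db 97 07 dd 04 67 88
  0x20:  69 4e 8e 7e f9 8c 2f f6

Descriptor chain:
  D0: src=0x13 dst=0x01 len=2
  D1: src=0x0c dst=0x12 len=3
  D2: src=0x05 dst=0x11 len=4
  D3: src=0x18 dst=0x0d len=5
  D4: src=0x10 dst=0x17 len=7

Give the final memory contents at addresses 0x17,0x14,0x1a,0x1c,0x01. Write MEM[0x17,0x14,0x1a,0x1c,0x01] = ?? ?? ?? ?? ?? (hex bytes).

MEM[0x17,0x14,0x1a,0x1c,0x01] = 07 7f d9 36 4c

#0 dst[0x01+2] := {0x4c,0x67}
#1 dst[0x12+3] := {0xdb,0x02,0x6e}
#2 dst[0x11+4] := {0x3a,0xf9,0xd9,0x7f}
#3 dst[0x0d+5] := {0xc0,0xdb,0x97,0x07,0xdd}
#4 dst[0x17+7] := {0x07,0xdd,0xf9,0xd9,0x7f,0x36,0xd4}
query mem[0x17]=0x07, mem[0x14]=0x7f, mem[0x1a]=0xd9, mem[0x1c]=0x36, mem[0x01]=0x4c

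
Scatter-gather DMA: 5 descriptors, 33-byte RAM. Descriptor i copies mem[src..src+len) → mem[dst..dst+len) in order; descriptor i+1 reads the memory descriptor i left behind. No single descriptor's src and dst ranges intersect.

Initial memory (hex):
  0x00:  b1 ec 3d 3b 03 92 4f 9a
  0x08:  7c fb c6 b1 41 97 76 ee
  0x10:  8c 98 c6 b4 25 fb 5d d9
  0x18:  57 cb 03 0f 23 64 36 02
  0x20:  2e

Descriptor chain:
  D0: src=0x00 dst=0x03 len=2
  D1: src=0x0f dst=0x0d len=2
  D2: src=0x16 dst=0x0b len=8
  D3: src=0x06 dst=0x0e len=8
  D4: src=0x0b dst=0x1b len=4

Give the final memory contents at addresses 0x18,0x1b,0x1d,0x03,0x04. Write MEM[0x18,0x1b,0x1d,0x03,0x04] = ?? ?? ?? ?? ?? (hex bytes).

MEM[0x18,0x1b,0x1d,0x03,0x04] = 57 5d 57 b1 ec

[0] 0x00->0x03 len=2 : b1 ec
[1] 0x0f->0x0d len=2 : ee 8c
[2] 0x16->0x0b len=8 : 5d d9 57 cb 03 0f 23 64
[3] 0x06->0x0e len=8 : 4f 9a 7c fb c6 5d d9 57
[4] 0x0b->0x1b len=4 : 5d d9 57 4f
query mem[0x18]=0x57, mem[0x1b]=0x5d, mem[0x1d]=0x57, mem[0x03]=0xb1, mem[0x04]=0xec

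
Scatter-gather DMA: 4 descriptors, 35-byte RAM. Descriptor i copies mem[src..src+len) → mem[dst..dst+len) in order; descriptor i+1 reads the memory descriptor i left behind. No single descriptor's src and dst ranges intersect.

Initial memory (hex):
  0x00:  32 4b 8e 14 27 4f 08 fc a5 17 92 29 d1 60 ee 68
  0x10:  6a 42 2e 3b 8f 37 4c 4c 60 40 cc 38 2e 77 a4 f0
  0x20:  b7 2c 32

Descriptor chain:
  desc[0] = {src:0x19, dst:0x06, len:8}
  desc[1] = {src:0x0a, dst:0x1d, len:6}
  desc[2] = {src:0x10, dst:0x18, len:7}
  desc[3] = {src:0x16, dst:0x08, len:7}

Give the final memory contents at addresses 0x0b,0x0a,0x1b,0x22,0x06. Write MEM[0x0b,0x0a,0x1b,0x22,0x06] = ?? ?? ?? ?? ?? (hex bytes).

MEM[0x0b,0x0a,0x1b,0x22,0x06] = 42 6a 3b 68 40

  after D0: wrote 8B at 0x06 = 40cc382e77a4f0b7
  after D1: wrote 6B at 0x1d = 77a4f0b7ee68
  after D2: wrote 7B at 0x18 = 6a422e3b8f374c
  after D3: wrote 7B at 0x08 = 4c4c6a422e3b8f
query mem[0x0b]=0x42, mem[0x0a]=0x6a, mem[0x1b]=0x3b, mem[0x22]=0x68, mem[0x06]=0x40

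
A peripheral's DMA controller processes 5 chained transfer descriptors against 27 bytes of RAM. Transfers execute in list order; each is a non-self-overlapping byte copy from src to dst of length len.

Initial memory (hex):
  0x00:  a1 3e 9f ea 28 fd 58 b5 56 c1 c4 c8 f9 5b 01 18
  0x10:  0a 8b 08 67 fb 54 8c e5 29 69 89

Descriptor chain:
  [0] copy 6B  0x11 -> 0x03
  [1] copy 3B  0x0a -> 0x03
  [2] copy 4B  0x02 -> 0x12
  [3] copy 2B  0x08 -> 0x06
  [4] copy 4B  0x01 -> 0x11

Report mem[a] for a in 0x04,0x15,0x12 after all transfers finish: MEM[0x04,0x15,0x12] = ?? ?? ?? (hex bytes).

MEM[0x04,0x15,0x12] = c8 f9 9f

#0 dst[0x03+6] := {0x8b,0x08,0x67,0xfb,0x54,0x8c}
#1 dst[0x03+3] := {0xc4,0xc8,0xf9}
#2 dst[0x12+4] := {0x9f,0xc4,0xc8,0xf9}
#3 dst[0x06+2] := {0x8c,0xc1}
#4 dst[0x11+4] := {0x3e,0x9f,0xc4,0xc8}
query mem[0x04]=0xc8, mem[0x15]=0xf9, mem[0x12]=0x9f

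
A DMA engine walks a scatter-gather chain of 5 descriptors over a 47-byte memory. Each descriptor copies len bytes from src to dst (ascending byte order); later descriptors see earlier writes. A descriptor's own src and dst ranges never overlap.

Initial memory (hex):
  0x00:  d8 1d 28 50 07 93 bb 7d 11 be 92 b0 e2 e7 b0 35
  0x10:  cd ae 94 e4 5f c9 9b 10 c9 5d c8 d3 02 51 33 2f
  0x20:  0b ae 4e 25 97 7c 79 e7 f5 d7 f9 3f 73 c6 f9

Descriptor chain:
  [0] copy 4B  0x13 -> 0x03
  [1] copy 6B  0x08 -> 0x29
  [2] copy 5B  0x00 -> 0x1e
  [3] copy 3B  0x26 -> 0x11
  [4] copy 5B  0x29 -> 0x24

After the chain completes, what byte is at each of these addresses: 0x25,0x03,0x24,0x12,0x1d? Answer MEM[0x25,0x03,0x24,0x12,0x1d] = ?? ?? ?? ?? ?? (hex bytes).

MEM[0x25,0x03,0x24,0x12,0x1d] = be e4 11 e7 51

[0] 0x13->0x03 len=4 : e4 5f c9 9b
[1] 0x08->0x29 len=6 : 11 be 92 b0 e2 e7
[2] 0x00->0x1e len=5 : d8 1d 28 e4 5f
[3] 0x26->0x11 len=3 : 79 e7 f5
[4] 0x29->0x24 len=5 : 11 be 92 b0 e2
query mem[0x25]=0xbe, mem[0x03]=0xe4, mem[0x24]=0x11, mem[0x12]=0xe7, mem[0x1d]=0x51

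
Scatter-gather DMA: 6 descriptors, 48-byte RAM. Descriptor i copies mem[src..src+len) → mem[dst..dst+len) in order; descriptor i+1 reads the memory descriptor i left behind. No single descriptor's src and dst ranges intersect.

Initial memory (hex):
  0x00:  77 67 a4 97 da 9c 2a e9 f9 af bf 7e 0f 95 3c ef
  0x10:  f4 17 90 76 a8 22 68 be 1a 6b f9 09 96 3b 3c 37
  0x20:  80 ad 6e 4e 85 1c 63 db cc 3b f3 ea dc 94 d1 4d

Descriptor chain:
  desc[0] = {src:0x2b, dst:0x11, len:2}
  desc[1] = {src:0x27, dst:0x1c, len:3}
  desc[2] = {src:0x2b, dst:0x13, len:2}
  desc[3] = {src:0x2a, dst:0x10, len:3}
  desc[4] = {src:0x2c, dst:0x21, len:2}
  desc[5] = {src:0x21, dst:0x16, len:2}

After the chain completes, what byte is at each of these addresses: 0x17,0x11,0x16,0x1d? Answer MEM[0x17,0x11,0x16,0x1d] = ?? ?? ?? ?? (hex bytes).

MEM[0x17,0x11,0x16,0x1d] = 94 ea dc cc

  after D0: wrote 2B at 0x11 = eadc
  after D1: wrote 3B at 0x1c = dbcc3b
  after D2: wrote 2B at 0x13 = eadc
  after D3: wrote 3B at 0x10 = f3eadc
  after D4: wrote 2B at 0x21 = dc94
  after D5: wrote 2B at 0x16 = dc94
query mem[0x17]=0x94, mem[0x11]=0xea, mem[0x16]=0xdc, mem[0x1d]=0xcc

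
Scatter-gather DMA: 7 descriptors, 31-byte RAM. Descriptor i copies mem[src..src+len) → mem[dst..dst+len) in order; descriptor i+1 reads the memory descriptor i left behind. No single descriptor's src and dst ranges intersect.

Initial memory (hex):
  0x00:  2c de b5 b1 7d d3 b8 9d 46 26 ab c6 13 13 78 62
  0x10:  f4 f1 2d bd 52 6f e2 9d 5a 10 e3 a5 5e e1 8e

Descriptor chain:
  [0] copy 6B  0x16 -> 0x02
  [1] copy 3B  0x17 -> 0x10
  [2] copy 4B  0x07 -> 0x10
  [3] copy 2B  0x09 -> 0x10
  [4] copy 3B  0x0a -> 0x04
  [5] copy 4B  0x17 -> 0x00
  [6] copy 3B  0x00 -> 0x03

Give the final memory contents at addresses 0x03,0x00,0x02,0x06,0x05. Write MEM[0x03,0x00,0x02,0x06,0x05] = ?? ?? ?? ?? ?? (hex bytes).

  after D0: wrote 6B at 0x02 = e29d5a10e3a5
  after D1: wrote 3B at 0x10 = 9d5a10
  after D2: wrote 4B at 0x10 = a54626ab
  after D3: wrote 2B at 0x10 = 26ab
  after D4: wrote 3B at 0x04 = abc613
  after D5: wrote 4B at 0x00 = 9d5a10e3
  after D6: wrote 3B at 0x03 = 9d5a10
query mem[0x03]=0x9d, mem[0x00]=0x9d, mem[0x02]=0x10, mem[0x06]=0x13, mem[0x05]=0x10

MEM[0x03,0x00,0x02,0x06,0x05] = 9d 9d 10 13 10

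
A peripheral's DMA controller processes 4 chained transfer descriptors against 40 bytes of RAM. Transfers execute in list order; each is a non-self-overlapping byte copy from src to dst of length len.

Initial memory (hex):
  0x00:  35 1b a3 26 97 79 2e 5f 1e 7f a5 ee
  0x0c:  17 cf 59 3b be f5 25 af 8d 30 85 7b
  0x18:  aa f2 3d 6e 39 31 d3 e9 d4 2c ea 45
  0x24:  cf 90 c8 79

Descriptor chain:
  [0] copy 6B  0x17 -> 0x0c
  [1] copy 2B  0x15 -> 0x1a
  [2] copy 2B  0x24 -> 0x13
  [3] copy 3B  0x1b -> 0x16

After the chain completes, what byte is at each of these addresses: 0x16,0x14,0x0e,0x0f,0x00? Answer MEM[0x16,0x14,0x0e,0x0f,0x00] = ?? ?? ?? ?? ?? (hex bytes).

[0] 0x17->0x0c len=6 : 7b aa f2 3d 6e 39
[1] 0x15->0x1a len=2 : 30 85
[2] 0x24->0x13 len=2 : cf 90
[3] 0x1b->0x16 len=3 : 85 39 31
query mem[0x16]=0x85, mem[0x14]=0x90, mem[0x0e]=0xf2, mem[0x0f]=0x3d, mem[0x00]=0x35

MEM[0x16,0x14,0x0e,0x0f,0x00] = 85 90 f2 3d 35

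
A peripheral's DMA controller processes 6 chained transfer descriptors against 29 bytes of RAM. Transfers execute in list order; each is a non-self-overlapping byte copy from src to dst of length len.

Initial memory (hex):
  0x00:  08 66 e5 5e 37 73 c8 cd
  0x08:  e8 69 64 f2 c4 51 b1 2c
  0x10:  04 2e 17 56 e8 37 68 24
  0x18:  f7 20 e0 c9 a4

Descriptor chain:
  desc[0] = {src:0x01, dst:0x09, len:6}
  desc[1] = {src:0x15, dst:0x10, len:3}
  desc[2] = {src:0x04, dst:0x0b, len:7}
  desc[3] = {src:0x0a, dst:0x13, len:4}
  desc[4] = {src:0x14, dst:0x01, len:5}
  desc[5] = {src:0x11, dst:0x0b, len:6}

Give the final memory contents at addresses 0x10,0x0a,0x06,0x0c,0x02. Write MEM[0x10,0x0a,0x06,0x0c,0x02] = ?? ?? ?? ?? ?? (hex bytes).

D0: mem[0x09..0x0e] <- [66 e5 5e 37 73 c8]
D1: mem[0x10..0x12] <- [37 68 24]
D2: mem[0x0b..0x11] <- [37 73 c8 cd e8 66 e5]
D3: mem[0x13..0x16] <- [e5 37 73 c8]
D4: mem[0x01..0x05] <- [37 73 c8 24 f7]
D5: mem[0x0b..0x10] <- [e5 24 e5 37 73 c8]
query mem[0x10]=0xc8, mem[0x0a]=0xe5, mem[0x06]=0xc8, mem[0x0c]=0x24, mem[0x02]=0x73

MEM[0x10,0x0a,0x06,0x0c,0x02] = c8 e5 c8 24 73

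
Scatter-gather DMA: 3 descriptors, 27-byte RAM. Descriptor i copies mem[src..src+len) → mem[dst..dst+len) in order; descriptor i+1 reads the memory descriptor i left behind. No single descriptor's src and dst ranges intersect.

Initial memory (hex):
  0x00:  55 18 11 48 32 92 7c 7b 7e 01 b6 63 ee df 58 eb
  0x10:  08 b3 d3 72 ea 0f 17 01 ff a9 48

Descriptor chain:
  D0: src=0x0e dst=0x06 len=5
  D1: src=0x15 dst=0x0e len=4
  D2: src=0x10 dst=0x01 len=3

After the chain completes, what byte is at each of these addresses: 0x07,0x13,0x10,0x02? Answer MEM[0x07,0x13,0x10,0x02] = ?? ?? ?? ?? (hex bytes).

[0] 0x0e->0x06 len=5 : 58 eb 08 b3 d3
[1] 0x15->0x0e len=4 : 0f 17 01 ff
[2] 0x10->0x01 len=3 : 01 ff d3
query mem[0x07]=0xeb, mem[0x13]=0x72, mem[0x10]=0x01, mem[0x02]=0xff

MEM[0x07,0x13,0x10,0x02] = eb 72 01 ff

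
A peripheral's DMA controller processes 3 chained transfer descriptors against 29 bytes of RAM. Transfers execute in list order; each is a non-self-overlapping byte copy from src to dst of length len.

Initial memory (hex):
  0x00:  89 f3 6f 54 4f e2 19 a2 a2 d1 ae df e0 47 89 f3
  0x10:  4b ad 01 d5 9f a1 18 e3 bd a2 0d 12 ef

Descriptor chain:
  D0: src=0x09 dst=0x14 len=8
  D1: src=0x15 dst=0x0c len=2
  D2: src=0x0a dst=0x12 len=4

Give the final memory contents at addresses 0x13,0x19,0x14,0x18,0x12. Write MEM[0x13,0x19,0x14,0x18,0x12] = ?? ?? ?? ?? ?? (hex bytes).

MEM[0x13,0x19,0x14,0x18,0x12] = df 89 ae 47 ae

  after D0: wrote 8B at 0x14 = d1aedfe04789f34b
  after D1: wrote 2B at 0x0c = aedf
  after D2: wrote 4B at 0x12 = aedfaedf
query mem[0x13]=0xdf, mem[0x19]=0x89, mem[0x14]=0xae, mem[0x18]=0x47, mem[0x12]=0xae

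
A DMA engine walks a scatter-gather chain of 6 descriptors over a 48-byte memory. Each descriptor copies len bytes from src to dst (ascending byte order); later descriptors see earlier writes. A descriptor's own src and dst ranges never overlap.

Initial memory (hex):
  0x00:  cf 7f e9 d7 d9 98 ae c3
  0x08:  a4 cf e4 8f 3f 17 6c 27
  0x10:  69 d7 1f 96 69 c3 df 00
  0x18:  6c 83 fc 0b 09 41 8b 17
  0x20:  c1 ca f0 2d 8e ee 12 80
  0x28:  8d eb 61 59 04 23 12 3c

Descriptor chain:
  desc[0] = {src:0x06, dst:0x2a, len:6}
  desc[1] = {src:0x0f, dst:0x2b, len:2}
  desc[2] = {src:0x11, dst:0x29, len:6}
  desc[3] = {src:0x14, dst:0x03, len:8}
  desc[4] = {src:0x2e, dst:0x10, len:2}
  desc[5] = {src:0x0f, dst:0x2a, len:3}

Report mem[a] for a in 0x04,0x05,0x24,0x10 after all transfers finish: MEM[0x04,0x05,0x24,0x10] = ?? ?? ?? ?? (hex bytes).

MEM[0x04,0x05,0x24,0x10] = c3 df 8e df

#0 dst[0x2a+6] := {0xae,0xc3,0xa4,0xcf,0xe4,0x8f}
#1 dst[0x2b+2] := {0x27,0x69}
#2 dst[0x29+6] := {0xd7,0x1f,0x96,0x69,0xc3,0xdf}
#3 dst[0x03+8] := {0x69,0xc3,0xdf,0x00,0x6c,0x83,0xfc,0x0b}
#4 dst[0x10+2] := {0xdf,0x8f}
#5 dst[0x2a+3] := {0x27,0xdf,0x8f}
query mem[0x04]=0xc3, mem[0x05]=0xdf, mem[0x24]=0x8e, mem[0x10]=0xdf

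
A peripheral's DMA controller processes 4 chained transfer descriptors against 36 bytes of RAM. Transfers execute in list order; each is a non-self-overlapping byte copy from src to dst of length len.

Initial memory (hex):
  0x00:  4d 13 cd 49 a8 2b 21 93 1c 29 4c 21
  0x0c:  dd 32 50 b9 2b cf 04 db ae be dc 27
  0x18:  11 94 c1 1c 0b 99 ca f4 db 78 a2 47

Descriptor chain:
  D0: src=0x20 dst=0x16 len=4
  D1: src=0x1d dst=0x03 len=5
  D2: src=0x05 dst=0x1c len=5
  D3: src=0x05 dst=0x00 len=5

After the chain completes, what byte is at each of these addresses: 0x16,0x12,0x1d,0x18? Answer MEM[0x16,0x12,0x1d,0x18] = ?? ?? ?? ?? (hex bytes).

#0 dst[0x16+4] := {0xdb,0x78,0xa2,0x47}
#1 dst[0x03+5] := {0x99,0xca,0xf4,0xdb,0x78}
#2 dst[0x1c+5] := {0xf4,0xdb,0x78,0x1c,0x29}
#3 dst[0x00+5] := {0xf4,0xdb,0x78,0x1c,0x29}
query mem[0x16]=0xdb, mem[0x12]=0x04, mem[0x1d]=0xdb, mem[0x18]=0xa2

MEM[0x16,0x12,0x1d,0x18] = db 04 db a2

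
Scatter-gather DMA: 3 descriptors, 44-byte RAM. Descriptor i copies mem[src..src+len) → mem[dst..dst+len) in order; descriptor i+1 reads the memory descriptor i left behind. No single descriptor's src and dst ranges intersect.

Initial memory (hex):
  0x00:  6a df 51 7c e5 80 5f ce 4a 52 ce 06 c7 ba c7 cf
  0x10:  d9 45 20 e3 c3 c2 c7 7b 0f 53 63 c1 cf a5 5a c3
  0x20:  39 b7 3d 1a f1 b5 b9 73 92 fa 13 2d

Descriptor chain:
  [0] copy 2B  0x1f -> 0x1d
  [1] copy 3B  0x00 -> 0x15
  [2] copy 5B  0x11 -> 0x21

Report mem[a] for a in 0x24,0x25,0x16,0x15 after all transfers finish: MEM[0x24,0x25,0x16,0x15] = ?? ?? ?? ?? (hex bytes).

[0] 0x1f->0x1d len=2 : c3 39
[1] 0x00->0x15 len=3 : 6a df 51
[2] 0x11->0x21 len=5 : 45 20 e3 c3 6a
query mem[0x24]=0xc3, mem[0x25]=0x6a, mem[0x16]=0xdf, mem[0x15]=0x6a

MEM[0x24,0x25,0x16,0x15] = c3 6a df 6a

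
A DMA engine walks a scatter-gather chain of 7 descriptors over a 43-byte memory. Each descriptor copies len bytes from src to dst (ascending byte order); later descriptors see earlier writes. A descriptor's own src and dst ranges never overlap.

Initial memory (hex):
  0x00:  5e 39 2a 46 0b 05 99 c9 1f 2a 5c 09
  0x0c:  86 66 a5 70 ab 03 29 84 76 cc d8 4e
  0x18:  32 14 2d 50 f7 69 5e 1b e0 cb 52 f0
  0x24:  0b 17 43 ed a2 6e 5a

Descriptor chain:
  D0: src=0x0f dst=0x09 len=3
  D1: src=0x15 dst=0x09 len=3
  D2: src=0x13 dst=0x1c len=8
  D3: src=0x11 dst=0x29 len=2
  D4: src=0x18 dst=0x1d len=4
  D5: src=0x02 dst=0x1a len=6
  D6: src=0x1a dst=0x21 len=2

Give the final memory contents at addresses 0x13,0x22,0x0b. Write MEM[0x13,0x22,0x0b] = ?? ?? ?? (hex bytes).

MEM[0x13,0x22,0x0b] = 84 46 4e

  after D0: wrote 3B at 0x09 = 70ab03
  after D1: wrote 3B at 0x09 = ccd84e
  after D2: wrote 8B at 0x1c = 8476ccd84e32142d
  after D3: wrote 2B at 0x29 = 0329
  after D4: wrote 4B at 0x1d = 32142d50
  after D5: wrote 6B at 0x1a = 2a460b0599c9
  after D6: wrote 2B at 0x21 = 2a46
query mem[0x13]=0x84, mem[0x22]=0x46, mem[0x0b]=0x4e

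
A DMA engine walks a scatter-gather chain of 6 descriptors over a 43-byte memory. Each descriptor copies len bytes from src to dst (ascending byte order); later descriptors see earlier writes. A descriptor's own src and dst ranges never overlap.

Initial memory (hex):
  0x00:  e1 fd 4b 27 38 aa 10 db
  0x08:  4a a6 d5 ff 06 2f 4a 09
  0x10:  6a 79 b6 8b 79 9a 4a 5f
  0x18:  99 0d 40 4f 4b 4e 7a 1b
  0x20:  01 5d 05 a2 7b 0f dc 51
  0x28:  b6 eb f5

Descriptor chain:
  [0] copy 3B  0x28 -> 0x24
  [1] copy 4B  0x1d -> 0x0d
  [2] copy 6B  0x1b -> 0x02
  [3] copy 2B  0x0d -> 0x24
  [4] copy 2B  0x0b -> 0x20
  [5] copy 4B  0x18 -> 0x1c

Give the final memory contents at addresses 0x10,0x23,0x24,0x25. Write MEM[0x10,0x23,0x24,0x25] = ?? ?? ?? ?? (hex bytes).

[0] 0x28->0x24 len=3 : b6 eb f5
[1] 0x1d->0x0d len=4 : 4e 7a 1b 01
[2] 0x1b->0x02 len=6 : 4f 4b 4e 7a 1b 01
[3] 0x0d->0x24 len=2 : 4e 7a
[4] 0x0b->0x20 len=2 : ff 06
[5] 0x18->0x1c len=4 : 99 0d 40 4f
query mem[0x10]=0x01, mem[0x23]=0xa2, mem[0x24]=0x4e, mem[0x25]=0x7a

MEM[0x10,0x23,0x24,0x25] = 01 a2 4e 7a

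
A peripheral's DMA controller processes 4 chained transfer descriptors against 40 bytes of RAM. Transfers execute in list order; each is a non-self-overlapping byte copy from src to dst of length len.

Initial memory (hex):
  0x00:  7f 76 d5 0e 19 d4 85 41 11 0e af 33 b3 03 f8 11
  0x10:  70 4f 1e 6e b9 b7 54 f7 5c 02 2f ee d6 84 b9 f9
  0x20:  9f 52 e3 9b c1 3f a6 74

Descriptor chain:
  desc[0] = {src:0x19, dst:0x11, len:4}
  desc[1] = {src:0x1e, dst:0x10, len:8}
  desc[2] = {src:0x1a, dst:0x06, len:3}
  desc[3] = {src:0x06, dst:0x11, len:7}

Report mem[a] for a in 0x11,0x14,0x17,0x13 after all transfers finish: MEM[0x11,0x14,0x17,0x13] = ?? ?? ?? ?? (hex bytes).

D0: mem[0x11..0x14] <- [02 2f ee d6]
D1: mem[0x10..0x17] <- [b9 f9 9f 52 e3 9b c1 3f]
D2: mem[0x06..0x08] <- [2f ee d6]
D3: mem[0x11..0x17] <- [2f ee d6 0e af 33 b3]
query mem[0x11]=0x2f, mem[0x14]=0x0e, mem[0x17]=0xb3, mem[0x13]=0xd6

MEM[0x11,0x14,0x17,0x13] = 2f 0e b3 d6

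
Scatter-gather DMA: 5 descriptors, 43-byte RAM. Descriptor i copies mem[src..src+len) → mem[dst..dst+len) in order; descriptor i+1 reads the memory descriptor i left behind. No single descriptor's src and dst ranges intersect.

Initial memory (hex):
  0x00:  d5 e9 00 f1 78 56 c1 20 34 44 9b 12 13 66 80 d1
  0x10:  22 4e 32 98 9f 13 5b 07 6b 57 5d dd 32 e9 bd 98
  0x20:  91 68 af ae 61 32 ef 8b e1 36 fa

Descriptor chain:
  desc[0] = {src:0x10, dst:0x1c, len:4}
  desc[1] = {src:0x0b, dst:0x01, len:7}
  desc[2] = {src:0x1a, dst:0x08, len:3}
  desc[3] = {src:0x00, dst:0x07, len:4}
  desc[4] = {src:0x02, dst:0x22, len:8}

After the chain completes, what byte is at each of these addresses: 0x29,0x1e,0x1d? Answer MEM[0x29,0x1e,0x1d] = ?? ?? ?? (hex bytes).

MEM[0x29,0x1e,0x1d] = 13 32 4e

D0: mem[0x1c..0x1f] <- [22 4e 32 98]
D1: mem[0x01..0x07] <- [12 13 66 80 d1 22 4e]
D2: mem[0x08..0x0a] <- [5d dd 22]
D3: mem[0x07..0x0a] <- [d5 12 13 66]
D4: mem[0x22..0x29] <- [13 66 80 d1 22 d5 12 13]
query mem[0x29]=0x13, mem[0x1e]=0x32, mem[0x1d]=0x4e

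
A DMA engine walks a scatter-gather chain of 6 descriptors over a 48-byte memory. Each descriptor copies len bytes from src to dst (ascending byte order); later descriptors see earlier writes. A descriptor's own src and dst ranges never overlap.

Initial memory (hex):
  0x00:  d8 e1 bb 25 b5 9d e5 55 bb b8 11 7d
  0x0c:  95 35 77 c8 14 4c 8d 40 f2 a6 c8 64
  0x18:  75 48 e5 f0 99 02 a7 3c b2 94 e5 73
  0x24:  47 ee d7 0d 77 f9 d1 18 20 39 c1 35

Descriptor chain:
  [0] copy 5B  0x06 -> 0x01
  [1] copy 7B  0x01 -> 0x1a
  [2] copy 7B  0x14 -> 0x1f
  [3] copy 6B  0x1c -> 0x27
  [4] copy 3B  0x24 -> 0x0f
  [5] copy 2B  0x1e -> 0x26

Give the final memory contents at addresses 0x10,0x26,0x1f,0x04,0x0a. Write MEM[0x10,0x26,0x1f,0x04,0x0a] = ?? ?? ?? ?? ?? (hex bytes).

MEM[0x10,0x26,0x1f,0x04,0x0a] = e5 11 f2 b8 11

[0] 0x06->0x01 len=5 : e5 55 bb b8 11
[1] 0x01->0x1a len=7 : e5 55 bb b8 11 e5 55
[2] 0x14->0x1f len=7 : f2 a6 c8 64 75 48 e5
[3] 0x1c->0x27 len=6 : bb b8 11 f2 a6 c8
[4] 0x24->0x0f len=3 : 48 e5 d7
[5] 0x1e->0x26 len=2 : 11 f2
query mem[0x10]=0xe5, mem[0x26]=0x11, mem[0x1f]=0xf2, mem[0x04]=0xb8, mem[0x0a]=0x11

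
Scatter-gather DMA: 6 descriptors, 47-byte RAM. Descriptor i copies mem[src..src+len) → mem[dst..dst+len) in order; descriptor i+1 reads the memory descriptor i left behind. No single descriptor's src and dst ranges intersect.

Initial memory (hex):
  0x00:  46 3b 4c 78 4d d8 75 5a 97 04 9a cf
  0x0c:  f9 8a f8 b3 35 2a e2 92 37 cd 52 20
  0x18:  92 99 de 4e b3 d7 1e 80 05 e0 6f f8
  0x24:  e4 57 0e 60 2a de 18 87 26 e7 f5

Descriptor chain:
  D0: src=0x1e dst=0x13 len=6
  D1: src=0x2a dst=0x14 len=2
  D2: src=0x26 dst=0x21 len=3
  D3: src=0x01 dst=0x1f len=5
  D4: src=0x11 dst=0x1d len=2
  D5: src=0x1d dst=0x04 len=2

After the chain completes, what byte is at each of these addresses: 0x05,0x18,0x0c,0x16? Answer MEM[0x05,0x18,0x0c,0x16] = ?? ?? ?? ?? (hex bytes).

[0] 0x1e->0x13 len=6 : 1e 80 05 e0 6f f8
[1] 0x2a->0x14 len=2 : 18 87
[2] 0x26->0x21 len=3 : 0e 60 2a
[3] 0x01->0x1f len=5 : 3b 4c 78 4d d8
[4] 0x11->0x1d len=2 : 2a e2
[5] 0x1d->0x04 len=2 : 2a e2
query mem[0x05]=0xe2, mem[0x18]=0xf8, mem[0x0c]=0xf9, mem[0x16]=0xe0

MEM[0x05,0x18,0x0c,0x16] = e2 f8 f9 e0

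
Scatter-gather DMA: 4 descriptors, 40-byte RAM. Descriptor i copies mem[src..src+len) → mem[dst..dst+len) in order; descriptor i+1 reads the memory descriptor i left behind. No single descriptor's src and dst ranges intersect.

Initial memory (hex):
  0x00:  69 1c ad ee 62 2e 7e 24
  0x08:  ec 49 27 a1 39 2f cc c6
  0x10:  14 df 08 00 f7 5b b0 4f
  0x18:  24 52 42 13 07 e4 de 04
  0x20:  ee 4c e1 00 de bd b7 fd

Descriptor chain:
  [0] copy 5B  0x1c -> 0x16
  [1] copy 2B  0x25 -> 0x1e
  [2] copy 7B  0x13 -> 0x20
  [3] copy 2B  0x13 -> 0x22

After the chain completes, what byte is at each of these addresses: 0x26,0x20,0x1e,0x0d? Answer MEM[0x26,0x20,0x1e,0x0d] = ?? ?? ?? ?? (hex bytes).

D0: mem[0x16..0x1a] <- [07 e4 de 04 ee]
D1: mem[0x1e..0x1f] <- [bd b7]
D2: mem[0x20..0x26] <- [00 f7 5b 07 e4 de 04]
D3: mem[0x22..0x23] <- [00 f7]
query mem[0x26]=0x04, mem[0x20]=0x00, mem[0x1e]=0xbd, mem[0x0d]=0x2f

MEM[0x26,0x20,0x1e,0x0d] = 04 00 bd 2f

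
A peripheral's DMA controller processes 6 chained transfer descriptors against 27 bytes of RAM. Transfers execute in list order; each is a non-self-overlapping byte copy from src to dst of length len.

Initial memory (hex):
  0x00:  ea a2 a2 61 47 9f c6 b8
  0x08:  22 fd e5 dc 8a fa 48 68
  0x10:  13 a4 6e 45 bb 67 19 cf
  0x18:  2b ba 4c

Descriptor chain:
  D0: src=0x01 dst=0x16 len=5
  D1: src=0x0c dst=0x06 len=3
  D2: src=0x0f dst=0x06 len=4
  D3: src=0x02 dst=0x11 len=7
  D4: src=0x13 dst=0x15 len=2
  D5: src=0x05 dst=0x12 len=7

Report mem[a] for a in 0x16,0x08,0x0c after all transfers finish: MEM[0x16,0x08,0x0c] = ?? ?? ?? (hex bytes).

[0] 0x01->0x16 len=5 : a2 a2 61 47 9f
[1] 0x0c->0x06 len=3 : 8a fa 48
[2] 0x0f->0x06 len=4 : 68 13 a4 6e
[3] 0x02->0x11 len=7 : a2 61 47 9f 68 13 a4
[4] 0x13->0x15 len=2 : 47 9f
[5] 0x05->0x12 len=7 : 9f 68 13 a4 6e e5 dc
query mem[0x16]=0x6e, mem[0x08]=0xa4, mem[0x0c]=0x8a

MEM[0x16,0x08,0x0c] = 6e a4 8a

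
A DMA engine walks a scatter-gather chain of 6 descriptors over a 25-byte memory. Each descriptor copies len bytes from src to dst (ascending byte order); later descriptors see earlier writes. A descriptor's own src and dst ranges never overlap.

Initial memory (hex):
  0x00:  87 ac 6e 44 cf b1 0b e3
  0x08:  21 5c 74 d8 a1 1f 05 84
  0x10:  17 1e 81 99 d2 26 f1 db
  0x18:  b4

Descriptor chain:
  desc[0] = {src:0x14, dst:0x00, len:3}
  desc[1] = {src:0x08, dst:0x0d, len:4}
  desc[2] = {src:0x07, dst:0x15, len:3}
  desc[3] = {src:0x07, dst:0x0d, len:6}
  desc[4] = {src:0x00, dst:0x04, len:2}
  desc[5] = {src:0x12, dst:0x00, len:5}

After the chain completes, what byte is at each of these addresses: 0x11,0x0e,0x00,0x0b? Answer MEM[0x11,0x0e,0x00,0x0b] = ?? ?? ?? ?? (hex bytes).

D0: mem[0x00..0x02] <- [d2 26 f1]
D1: mem[0x0d..0x10] <- [21 5c 74 d8]
D2: mem[0x15..0x17] <- [e3 21 5c]
D3: mem[0x0d..0x12] <- [e3 21 5c 74 d8 a1]
D4: mem[0x04..0x05] <- [d2 26]
D5: mem[0x00..0x04] <- [a1 99 d2 e3 21]
query mem[0x11]=0xd8, mem[0x0e]=0x21, mem[0x00]=0xa1, mem[0x0b]=0xd8

MEM[0x11,0x0e,0x00,0x0b] = d8 21 a1 d8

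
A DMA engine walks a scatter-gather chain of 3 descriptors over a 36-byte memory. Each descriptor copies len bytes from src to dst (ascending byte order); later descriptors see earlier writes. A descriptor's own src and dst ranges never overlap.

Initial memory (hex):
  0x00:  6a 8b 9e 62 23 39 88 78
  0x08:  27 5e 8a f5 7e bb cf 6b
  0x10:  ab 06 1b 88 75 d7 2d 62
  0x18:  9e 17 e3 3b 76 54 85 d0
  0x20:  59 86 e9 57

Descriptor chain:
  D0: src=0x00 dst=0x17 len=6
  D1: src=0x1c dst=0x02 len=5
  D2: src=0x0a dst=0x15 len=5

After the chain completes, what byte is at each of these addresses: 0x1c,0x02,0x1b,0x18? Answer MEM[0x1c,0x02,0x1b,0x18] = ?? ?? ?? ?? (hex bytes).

D0: mem[0x17..0x1c] <- [6a 8b 9e 62 23 39]
D1: mem[0x02..0x06] <- [39 54 85 d0 59]
D2: mem[0x15..0x19] <- [8a f5 7e bb cf]
query mem[0x1c]=0x39, mem[0x02]=0x39, mem[0x1b]=0x23, mem[0x18]=0xbb

MEM[0x1c,0x02,0x1b,0x18] = 39 39 23 bb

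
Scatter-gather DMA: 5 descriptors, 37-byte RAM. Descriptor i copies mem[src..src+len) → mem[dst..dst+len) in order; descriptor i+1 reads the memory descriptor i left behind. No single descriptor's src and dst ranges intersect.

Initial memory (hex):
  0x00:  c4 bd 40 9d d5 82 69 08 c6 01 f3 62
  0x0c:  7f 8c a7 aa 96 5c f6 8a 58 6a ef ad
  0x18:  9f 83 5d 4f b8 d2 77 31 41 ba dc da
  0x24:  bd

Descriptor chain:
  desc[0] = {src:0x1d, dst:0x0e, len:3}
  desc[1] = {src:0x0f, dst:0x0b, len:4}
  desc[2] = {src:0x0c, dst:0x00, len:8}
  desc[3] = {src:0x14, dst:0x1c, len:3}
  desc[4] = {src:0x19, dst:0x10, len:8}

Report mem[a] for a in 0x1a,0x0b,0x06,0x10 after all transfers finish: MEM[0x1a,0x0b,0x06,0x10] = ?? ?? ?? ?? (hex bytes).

#0 dst[0x0e+3] := {0xd2,0x77,0x31}
#1 dst[0x0b+4] := {0x77,0x31,0x5c,0xf6}
#2 dst[0x00+8] := {0x31,0x5c,0xf6,0x77,0x31,0x5c,0xf6,0x8a}
#3 dst[0x1c+3] := {0x58,0x6a,0xef}
#4 dst[0x10+8] := {0x83,0x5d,0x4f,0x58,0x6a,0xef,0x31,0x41}
query mem[0x1a]=0x5d, mem[0x0b]=0x77, mem[0x06]=0xf6, mem[0x10]=0x83

MEM[0x1a,0x0b,0x06,0x10] = 5d 77 f6 83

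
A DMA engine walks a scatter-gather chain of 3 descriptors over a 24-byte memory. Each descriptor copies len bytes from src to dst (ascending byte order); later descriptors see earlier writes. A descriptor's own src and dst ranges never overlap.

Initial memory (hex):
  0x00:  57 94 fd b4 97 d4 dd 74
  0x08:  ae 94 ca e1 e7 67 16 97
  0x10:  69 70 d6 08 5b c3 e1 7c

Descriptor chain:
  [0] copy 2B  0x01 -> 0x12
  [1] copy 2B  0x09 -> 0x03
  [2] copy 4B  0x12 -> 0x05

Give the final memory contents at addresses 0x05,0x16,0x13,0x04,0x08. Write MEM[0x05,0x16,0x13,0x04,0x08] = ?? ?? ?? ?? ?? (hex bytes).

MEM[0x05,0x16,0x13,0x04,0x08] = 94 e1 fd ca c3

[0] 0x01->0x12 len=2 : 94 fd
[1] 0x09->0x03 len=2 : 94 ca
[2] 0x12->0x05 len=4 : 94 fd 5b c3
query mem[0x05]=0x94, mem[0x16]=0xe1, mem[0x13]=0xfd, mem[0x04]=0xca, mem[0x08]=0xc3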